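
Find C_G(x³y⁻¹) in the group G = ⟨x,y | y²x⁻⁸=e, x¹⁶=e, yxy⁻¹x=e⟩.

⟨x³y⁻¹⟩ ⊆ C_G(x³y⁻¹) since powers of x³y⁻¹ commute with x³y⁻¹; so |C_G(x³y⁻¹)| ≥ |⟨x³y⁻¹⟩| = 4.
By orbit–stabilizer, |C_G(x³y⁻¹)| = |G| / |conj. class of x³y⁻¹| = 32 / 8 = 4.
The 4 elements commuting with x³y⁻¹ are {e, x⁸, x³y, x³y⁻¹}.

Answer: {e, x⁸, x³y, x³y⁻¹}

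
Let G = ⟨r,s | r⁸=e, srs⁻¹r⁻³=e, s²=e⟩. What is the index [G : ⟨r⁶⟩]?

First find ord(r⁶) by computing successive powers:
  (r⁶)¹ = r⁶, (r⁶)² = r⁴, (r⁶)³ = r², (r⁶)⁴ = e.
So |⟨r⁶⟩| = ord(r⁶) = 4. With |G| = 16, by Lagrange [G : ⟨r⁶⟩] = 16/4 = 4.

Answer: 4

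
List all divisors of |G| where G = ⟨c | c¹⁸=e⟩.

|G| = 18 = 2 · 3². By Lagrange's theorem the order of any subgroup divides 18; the divisors of 18 are 1, 2, 3, 6, 9, 18.

Answer: 1, 2, 3, 6, 9, 18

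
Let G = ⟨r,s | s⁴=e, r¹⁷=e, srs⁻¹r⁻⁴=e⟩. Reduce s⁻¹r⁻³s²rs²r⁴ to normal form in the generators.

Multiply left to right, reducing at each step:
  (s³) · r⁻³ = r¹²s³
  (r¹²s³) · s² = r¹²s
  (r¹²s) · r = r¹⁶s
  (r¹⁶s) · s² = r¹⁶s³
  (r¹⁶s³) · r⁴ = s³

Answer: s³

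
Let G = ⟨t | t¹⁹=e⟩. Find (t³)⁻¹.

The order of (t³) is 19 (smallest k with (t³)ᵏ = e), so (t³)⁻¹ = (t³)¹⁸ = t¹⁶.
Check: (t³) · (t¹⁶) → (t³) · t¹⁶ = e, giving e as required.

Answer: t¹⁶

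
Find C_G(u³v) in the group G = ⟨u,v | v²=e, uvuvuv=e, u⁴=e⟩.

⟨u³v⟩ ⊆ C_G(u³v) since powers of u³v commute with u³v; so |C_G(u³v)| ≥ |⟨u³v⟩| = 3.
By orbit–stabilizer, |C_G(u³v)| = |G| / |conj. class of u³v| = 24 / 8 = 3.
The 3 elements commuting with u³v are {e, u³v, vu}.

Answer: {e, u³v, vu}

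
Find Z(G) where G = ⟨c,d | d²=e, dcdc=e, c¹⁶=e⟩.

An element z ∈ Z(G) iff z commutes with every generator.
For example c⁸ is central: (c⁸)·c = c⁹ = c·(c⁸); (c⁸)·d = c⁸d = d·(c⁸).
Whereas c ∉ Z(G) since c·d = cd ≠ c¹⁵d = d·c.
Checking each of the 32 elements this way gives Z(G) = {e, c⁸}, of order 2.

Answer: {e, c⁸}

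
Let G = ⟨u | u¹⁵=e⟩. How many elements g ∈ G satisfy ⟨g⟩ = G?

G is cyclic of order 15. An element generates G iff its order is 15, and a cyclic group of order 15 has exactly φ(15) = 8 such elements.

Answer: 8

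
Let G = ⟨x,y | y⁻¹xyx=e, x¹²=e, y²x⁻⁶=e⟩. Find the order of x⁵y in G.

Compute successive powers until reaching e:
  (x⁵y)¹ = x⁵y, (x⁵y)² = x⁶, (x⁵y)³ = x⁵y⁻¹, (x⁵y)⁴ = e.
The smallest positive k with (x⁵y)ᵏ = e is 4.

Answer: 4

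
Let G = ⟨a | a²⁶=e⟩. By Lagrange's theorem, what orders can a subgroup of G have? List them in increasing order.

|G| = 26 = 2 · 13. By Lagrange's theorem the order of any subgroup divides 26; the divisors of 26 are 1, 2, 13, 26.

Answer: 1, 2, 13, 26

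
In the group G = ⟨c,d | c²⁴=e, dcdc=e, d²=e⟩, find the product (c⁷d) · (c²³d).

Compute (c⁷d) · (c²³d) by multiplying left to right and reducing via the relations at each step:
  (c⁷d) · c²³ = c⁸d
  (c⁸d) · d = c⁸

Answer: c⁸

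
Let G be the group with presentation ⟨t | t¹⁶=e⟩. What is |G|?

G is generated by a single element, so G is cyclic. The relator gives t¹⁶ = e and no smaller power is forced to be e, so the 16 powers {e, t, t², t³, t⁴, t⁵, t⁶, t⁷, t⁸, t⁹, t¹², t¹³, t¹¹, t¹⁰, t¹⁴, t¹⁵} are distinct. Hence |G| = 16.

Answer: 16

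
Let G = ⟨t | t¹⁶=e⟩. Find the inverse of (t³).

The order of (t³) is 16 (smallest k with (t³)ᵏ = e), so (t³)⁻¹ = (t³)¹⁵ = t¹³.
Check: (t³) · (t¹³) → (t³) · t¹³ = e, giving e as required.

Answer: t¹³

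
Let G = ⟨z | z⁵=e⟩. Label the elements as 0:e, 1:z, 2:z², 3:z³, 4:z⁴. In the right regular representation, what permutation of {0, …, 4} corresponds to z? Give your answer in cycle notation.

(0 1 2 3 4)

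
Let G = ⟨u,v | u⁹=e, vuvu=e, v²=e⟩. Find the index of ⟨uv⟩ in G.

First find ord(uv) by computing successive powers:
  (uv)¹ = uv, (uv)² = e.
So |⟨uv⟩| = ord(uv) = 2. With |G| = 18, by Lagrange [G : ⟨uv⟩] = 18/2 = 9.

Answer: 9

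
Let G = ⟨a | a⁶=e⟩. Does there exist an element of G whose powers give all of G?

|G| = 6. The element a has order 6 (its powers give 6 distinct elements), so ⟨a⟩ = G and G is cyclic.

Answer: Yes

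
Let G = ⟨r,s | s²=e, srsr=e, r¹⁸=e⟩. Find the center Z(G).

An element z ∈ Z(G) iff z commutes with every generator.
For example r⁹ is central: (r⁹)·r = r¹⁰ = r·(r⁹); (r⁹)·s = r⁹s = s·(r⁹).
Whereas r ∉ Z(G) since r·s = rs ≠ r¹⁷s = s·r.
Checking each of the 36 elements this way gives Z(G) = {e, r⁹}, of order 2.

Answer: {e, r⁹}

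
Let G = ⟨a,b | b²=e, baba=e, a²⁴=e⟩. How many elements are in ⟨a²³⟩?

|⟨a²³⟩| equals the order of a²³. Compute successive powers until reaching e:
  (a²³)¹ = a²³, (a²³)² = a²², (a²³)³ = a²¹, (a²³)⁴ = a²⁰, (a²³)⁵ = a¹⁹, (a²³)⁶ = a¹⁸, (a²³)⁷ = a¹⁷, (a²³)⁸ = a¹⁶, (a²³)⁹ = a¹⁵, (a²³)¹⁰ = a¹⁴, (a²³)¹¹ = a¹³, (a²³)¹² = a¹², (a²³)¹³ = a¹¹, (a²³)¹⁴ = a¹⁰, (a²³)¹⁵ = a⁹, (a²³)¹⁶ = a⁸, (a²³)¹⁷ = a⁷, (a²³)¹⁸ = a⁶, (a²³)¹⁹ = a⁵, (a²³)²⁰ = a⁴, (a²³)²¹ = a³, (a²³)²² = a², (a²³)²³ = a, (a²³)²⁴ = e.
The smallest positive k with (a²³)ᵏ = e is 24, so |⟨a²³⟩| = 24.

Answer: 24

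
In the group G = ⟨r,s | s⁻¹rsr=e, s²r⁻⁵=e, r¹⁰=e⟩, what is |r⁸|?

Compute successive powers until reaching e:
  (r⁸)¹ = r⁸, (r⁸)² = r⁶, (r⁸)³ = r⁴, (r⁸)⁴ = r², (r⁸)⁵ = e.
The smallest positive k with (r⁸)ᵏ = e is 5.

Answer: 5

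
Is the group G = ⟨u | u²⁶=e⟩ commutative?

G has a single generator, so G is cyclic and hence abelian.

Answer: Yes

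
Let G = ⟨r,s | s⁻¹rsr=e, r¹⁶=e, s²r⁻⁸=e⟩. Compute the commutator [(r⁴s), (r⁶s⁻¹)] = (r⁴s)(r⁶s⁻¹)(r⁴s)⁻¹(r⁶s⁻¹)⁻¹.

[(r⁴s), (r⁶s⁻¹)] = (r⁴s)·(r⁶s⁻¹)·(r⁴s)⁻¹·(r⁶s⁻¹)⁻¹.
  (r⁴s) · (r⁶s⁻¹) = r¹⁴
  (r¹⁴) · (r⁴s⁻¹) = r²s⁻¹
  (r²s⁻¹) · (r⁶s) = r¹²

Answer: r¹²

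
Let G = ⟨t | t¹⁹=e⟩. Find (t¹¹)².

Compute successive powers of (t¹¹), reducing at each step:
  (t¹¹)²: (t¹¹) · t¹¹ = t³

Answer: t³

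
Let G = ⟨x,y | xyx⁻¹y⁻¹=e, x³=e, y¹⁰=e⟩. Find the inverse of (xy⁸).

The order of (xy⁸) is 15 (smallest k with (xy⁸)ᵏ = e), so (xy⁸)⁻¹ = (xy⁸)¹⁴ = x²y².
Check: (xy⁸) · (x²y²) → (xy⁸) · x² = y⁸;   (y⁸) · y² = e, giving e as required.

Answer: x²y²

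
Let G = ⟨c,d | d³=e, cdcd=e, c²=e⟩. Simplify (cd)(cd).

Compute (cd) · (cd) by multiplying left to right and reducing via the relations at each step:
  (cd) · c = d²
  (d²) · d = e

Answer: e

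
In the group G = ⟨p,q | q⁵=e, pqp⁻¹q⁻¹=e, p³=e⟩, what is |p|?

Compute successive powers until reaching e:
  p¹ = p, p² = p², p³ = e.
The smallest positive k with pᵏ = e is 3.

Answer: 3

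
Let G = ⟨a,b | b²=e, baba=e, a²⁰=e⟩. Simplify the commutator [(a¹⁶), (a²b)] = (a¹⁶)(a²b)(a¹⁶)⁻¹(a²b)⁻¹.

[(a¹⁶), (a²b)] = (a¹⁶)·(a²b)·(a¹⁶)⁻¹·(a²b)⁻¹.
  (a¹⁶) · (a²b) = a¹⁸b
  (a¹⁸b) · (a⁴) = a¹⁴b
  (a¹⁴b) · (a²b) = a¹²

Answer: a¹²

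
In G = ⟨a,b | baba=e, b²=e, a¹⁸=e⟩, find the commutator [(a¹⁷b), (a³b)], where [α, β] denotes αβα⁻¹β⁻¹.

[(a¹⁷b), (a³b)] = (a¹⁷b)·(a³b)·(a¹⁷b)⁻¹·(a³b)⁻¹.
  (a¹⁷b) · (a³b) = a¹⁴
  (a¹⁴) · (a¹⁷b) = a¹³b
  (a¹³b) · (a³b) = a¹⁰

Answer: a¹⁰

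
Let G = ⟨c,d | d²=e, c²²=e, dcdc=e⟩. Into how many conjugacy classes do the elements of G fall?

The conjugacy classes (representative and size) are:
  [e] (size 1), [c] (size 2), [c²] (size 2), [c¹⁹] (size 2), [c⁴] (size 2), [c⁵] (size 2), [c⁶] (size 2), [c⁷] (size 2), [c⁸] (size 2), [c¹³] (size 2), [c¹⁰] (size 2), [c¹¹] (size 1), [c⁶d] (size 11), [cd] (size 11).
Class equation: 1 + 2 + 2 + 2 + 2 + 2 + 2 + 2 + 2 + 2 + 2 + 1 + 11 + 11 = 44 = |G|. So G has 14 conjugacy classes.

Answer: 14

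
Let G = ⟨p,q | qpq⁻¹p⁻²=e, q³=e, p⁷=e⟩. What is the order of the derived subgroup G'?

G' = [G, G] is generated by all commutators. The generator-pair commutators are: [p, q] = p⁶.
The subgroup they normally generate is {e, p, p², p³, p⁴, p⁵, p⁶}, of order 7.
Check: |G/G'| = 21/7 = 3 is the order of the abelianisation.

Answer: 7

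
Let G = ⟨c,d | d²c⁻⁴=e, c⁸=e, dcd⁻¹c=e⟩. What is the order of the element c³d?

Compute successive powers until reaching e:
  (c³d)¹ = c³d, (c³d)² = c⁴, (c³d)³ = c³d⁻¹, (c³d)⁴ = e.
The smallest positive k with (c³d)ᵏ = e is 4.

Answer: 4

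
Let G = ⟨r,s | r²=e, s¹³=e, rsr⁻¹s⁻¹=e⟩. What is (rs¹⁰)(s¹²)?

Compute (rs¹⁰) · (s¹²) by multiplying left to right and reducing via the relations at each step:
  (rs¹⁰) · s¹² = rs⁹

Answer: rs⁹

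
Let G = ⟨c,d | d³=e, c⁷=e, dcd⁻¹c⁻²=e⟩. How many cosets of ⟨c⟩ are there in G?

First find ord(c) by computing successive powers:
  c¹ = c, c² = c², c³ = c³, c⁴ = c⁴, c⁵ = c⁵, c⁶ = c⁶, c⁷ = e.
So |⟨c⟩| = ord(c) = 7. With |G| = 21, by Lagrange [G : ⟨c⟩] = 21/7 = 3.

Answer: 3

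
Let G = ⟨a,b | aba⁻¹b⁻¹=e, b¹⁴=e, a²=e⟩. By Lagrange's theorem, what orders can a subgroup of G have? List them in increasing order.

|G| = 28 = 2² · 7. By Lagrange's theorem the order of any subgroup divides 28; the divisors of 28 are 1, 2, 4, 7, 14, 28.

Answer: 1, 2, 4, 7, 14, 28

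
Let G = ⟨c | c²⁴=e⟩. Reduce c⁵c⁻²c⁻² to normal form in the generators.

Multiply left to right, reducing at each step:
  (c⁵) · c⁻² = c³
  (c³) · c⁻² = c

Answer: c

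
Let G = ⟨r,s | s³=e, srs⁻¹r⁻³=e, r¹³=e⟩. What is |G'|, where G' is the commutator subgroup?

G' = [G, G] is generated by all commutators. The generator-pair commutators are: [r, s] = r¹¹.
The subgroup they normally generate is {e, r, r², r³, r⁴, r⁵, r⁶, r⁷, r⁸, r⁹, r¹⁰, r¹¹, r¹²}, of order 13.
Check: |G/G'| = 39/13 = 3 is the order of the abelianisation.

Answer: 13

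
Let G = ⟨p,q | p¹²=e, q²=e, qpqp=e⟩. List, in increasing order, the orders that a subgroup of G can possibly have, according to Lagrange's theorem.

|G| = 24 = 2³ · 3. By Lagrange's theorem the order of any subgroup divides 24; the divisors of 24 are 1, 2, 3, 4, 6, 8, 12, 24.

Answer: 1, 2, 3, 4, 6, 8, 12, 24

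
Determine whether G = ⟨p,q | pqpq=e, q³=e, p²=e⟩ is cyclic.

Every cyclic group is abelian. But p·q = pq while q·p = pq², so p·q ≠ q·p and G is not abelian. Hence G is not cyclic.

Answer: No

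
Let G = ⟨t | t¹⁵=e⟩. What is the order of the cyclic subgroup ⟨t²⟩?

|⟨t²⟩| equals the order of t². Compute successive powers until reaching e:
  (t²)¹ = t², (t²)² = t⁴, (t²)³ = t⁶, (t²)⁴ = t⁸, (t²)⁵ = t¹⁰, (t²)⁶ = t¹², (t²)⁷ = t¹⁴, (t²)⁸ = t, (t²)⁹ = t³, (t²)¹⁰ = t⁵, (t²)¹¹ = t⁷, (t²)¹² = t⁹, (t²)¹³ = t¹¹, (t²)¹⁴ = t¹³, (t²)¹⁵ = e.
The smallest positive k with (t²)ᵏ = e is 15, so |⟨t²⟩| = 15.

Answer: 15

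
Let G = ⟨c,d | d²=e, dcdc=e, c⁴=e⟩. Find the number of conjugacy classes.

The conjugacy classes (representative and size) are:
  [e] (size 1), [c] (size 2), [c²] (size 1), [c²d] (size 2), [c³d] (size 2).
Class equation: 1 + 2 + 1 + 2 + 2 = 8 = |G|. So G has 5 conjugacy classes.

Answer: 5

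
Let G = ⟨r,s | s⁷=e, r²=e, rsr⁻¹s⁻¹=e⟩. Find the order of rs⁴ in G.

Compute successive powers until reaching e:
  (rs⁴)¹ = rs⁴, (rs⁴)² = s, (rs⁴)³ = rs⁵, (rs⁴)⁴ = s², (rs⁴)⁵ = rs⁶, (rs⁴)⁶ = s³, (rs⁴)⁷ = r, (rs⁴)⁸ = s⁴, (rs⁴)⁹ = rs, (rs⁴)¹⁰ = s⁵, (rs⁴)¹¹ = rs², (rs⁴)¹² = s⁶, (rs⁴)¹³ = rs³, (rs⁴)¹⁴ = e.
The smallest positive k with (rs⁴)ᵏ = e is 14.

Answer: 14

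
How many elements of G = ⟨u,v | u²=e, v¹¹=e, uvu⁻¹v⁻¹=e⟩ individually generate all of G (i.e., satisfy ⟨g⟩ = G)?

G is cyclic of order 22. An element generates G iff its order is 22, and a cyclic group of order 22 has exactly φ(22) = 10 such elements.

Answer: 10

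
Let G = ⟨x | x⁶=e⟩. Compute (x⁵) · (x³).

Compute (x⁵) · (x³) by multiplying left to right and reducing via the relations at each step:
  (x⁵) · x³ = x²

Answer: x²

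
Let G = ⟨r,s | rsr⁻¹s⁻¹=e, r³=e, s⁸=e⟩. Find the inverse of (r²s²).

The order of (r²s²) is 12 (smallest k with (r²s²)ᵏ = e), so (r²s²)⁻¹ = (r²s²)¹¹ = rs⁶.
Check: (r²s²) · (rs⁶) → (r²s²) · r = s²;   (s²) · s⁶ = e, giving e as required.

Answer: rs⁶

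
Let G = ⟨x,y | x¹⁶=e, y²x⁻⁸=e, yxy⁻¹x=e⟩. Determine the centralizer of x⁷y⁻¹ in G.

⟨x⁷y⁻¹⟩ ⊆ C_G(x⁷y⁻¹) since powers of x⁷y⁻¹ commute with x⁷y⁻¹; so |C_G(x⁷y⁻¹)| ≥ |⟨x⁷y⁻¹⟩| = 4.
By orbit–stabilizer, |C_G(x⁷y⁻¹)| = |G| / |conj. class of x⁷y⁻¹| = 32 / 8 = 4.
The 4 elements commuting with x⁷y⁻¹ are {e, x⁸, x⁷y⁻¹, x⁷y}.

Answer: {e, x⁸, x⁷y⁻¹, x⁷y}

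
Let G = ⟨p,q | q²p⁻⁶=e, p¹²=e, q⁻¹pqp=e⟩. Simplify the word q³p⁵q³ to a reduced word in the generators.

Multiply left to right, reducing at each step:
  (q⁻¹) · p⁵ = pq
  (pq) · q³ = p

Answer: p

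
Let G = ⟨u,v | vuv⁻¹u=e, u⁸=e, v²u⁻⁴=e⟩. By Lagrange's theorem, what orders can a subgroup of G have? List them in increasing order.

|G| = 16 = 2⁴. By Lagrange's theorem the order of any subgroup divides 16; the divisors of 16 are 1, 2, 4, 8, 16.

Answer: 1, 2, 4, 8, 16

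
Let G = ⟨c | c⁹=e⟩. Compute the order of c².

Compute successive powers until reaching e:
  (c²)¹ = c², (c²)² = c⁴, (c²)³ = c⁶, (c²)⁴ = c⁸, (c²)⁵ = c, (c²)⁶ = c³, (c²)⁷ = c⁵, (c²)⁸ = c⁷, (c²)⁹ = e.
The smallest positive k with (c²)ᵏ = e is 9.

Answer: 9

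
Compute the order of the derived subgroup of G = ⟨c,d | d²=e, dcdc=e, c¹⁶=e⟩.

G' = [G, G] is generated by all commutators. The generator-pair commutators are: [c, d] = c².
The subgroup they normally generate is {e, c², c⁴, c⁶, c⁸, c¹⁰, c¹², c¹⁴}, of order 8.
Check: |G/G'| = 32/8 = 4 is the order of the abelianisation.

Answer: 8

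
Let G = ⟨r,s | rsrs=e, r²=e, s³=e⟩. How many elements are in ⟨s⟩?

|⟨s⟩| equals the order of s. Compute successive powers until reaching e:
  s¹ = s, s² = s², s³ = e.
The smallest positive k with sᵏ = e is 3, so |⟨s⟩| = 3.

Answer: 3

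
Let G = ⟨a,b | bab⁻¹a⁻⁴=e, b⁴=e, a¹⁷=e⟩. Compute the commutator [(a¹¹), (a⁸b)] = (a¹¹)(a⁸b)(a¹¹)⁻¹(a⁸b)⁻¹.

[(a¹¹), (a⁸b)] = (a¹¹)·(a⁸b)·(a¹¹)⁻¹·(a⁸b)⁻¹.
  (a¹¹) · (a⁸b) = a²b
  (a²b) · (a⁶) = a⁹b
  (a⁹b) · (a¹⁵b³) = a

Answer: a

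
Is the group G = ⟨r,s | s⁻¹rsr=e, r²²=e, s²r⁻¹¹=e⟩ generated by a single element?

Every cyclic group is abelian. But r·s = rs while s·r = r¹⁰s⁻¹, so r·s ≠ s·r and G is not abelian. Hence G is not cyclic.

Answer: No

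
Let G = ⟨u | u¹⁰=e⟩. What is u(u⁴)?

Compute u · (u⁴) by multiplying left to right and reducing via the relations at each step:
  u · u⁴ = u⁵

Answer: u⁵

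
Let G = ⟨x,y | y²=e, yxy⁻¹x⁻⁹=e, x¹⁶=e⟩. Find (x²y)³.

Compute successive powers of (x²y), reducing at each step:
  (x²y)²: (x²y) · x² = x⁴y;   (x⁴y) · y = x⁴
  (x²y)³: (x⁴) · x² = x⁶;   (x⁶) · y = x⁶y

Answer: x⁶y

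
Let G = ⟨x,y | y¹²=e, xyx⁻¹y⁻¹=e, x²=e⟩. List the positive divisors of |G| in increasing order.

|G| = 24 = 2³ · 3. By Lagrange's theorem the order of any subgroup divides 24; the divisors of 24 are 1, 2, 3, 4, 6, 8, 12, 24.

Answer: 1, 2, 3, 4, 6, 8, 12, 24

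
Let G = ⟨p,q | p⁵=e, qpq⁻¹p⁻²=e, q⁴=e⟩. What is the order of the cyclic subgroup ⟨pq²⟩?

|⟨pq²⟩| equals the order of pq². Compute successive powers until reaching e:
  (pq²)¹ = pq², (pq²)² = e.
The smallest positive k with (pq²)ᵏ = e is 2, so |⟨pq²⟩| = 2.

Answer: 2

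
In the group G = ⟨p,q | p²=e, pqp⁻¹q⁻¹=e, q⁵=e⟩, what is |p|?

Compute successive powers until reaching e:
  p¹ = p, p² = e.
The smallest positive k with pᵏ = e is 2.

Answer: 2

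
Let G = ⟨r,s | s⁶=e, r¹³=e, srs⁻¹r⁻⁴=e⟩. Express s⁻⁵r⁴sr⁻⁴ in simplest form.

Multiply left to right, reducing at each step:
  s · r⁴ = r³s
  (r³s) · s = r³s²
  (r³s²) · r⁻⁴ = r⁴s²

Answer: r⁴s²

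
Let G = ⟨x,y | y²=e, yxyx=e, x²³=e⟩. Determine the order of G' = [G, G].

G' = [G, G] is generated by all commutators. The generator-pair commutators are: [x, y] = x².
The subgroup they normally generate is {e, x, x², x³, x⁴, x⁵, x⁶, x⁷, x⁸, x⁹, x¹⁰, x¹¹, x¹², x¹³, x¹⁴, x¹⁵, x¹⁶, x¹⁷, x¹⁸, x¹⁹, x²⁰, x²¹, x²²}, of order 23.
Check: |G/G'| = 46/23 = 2 is the order of the abelianisation.

Answer: 23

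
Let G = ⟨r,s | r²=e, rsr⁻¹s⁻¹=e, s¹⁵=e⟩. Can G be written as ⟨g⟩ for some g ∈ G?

|G| = 30. The element rs has order 30 (its powers give 30 distinct elements), so ⟨rs⟩ = G and G is cyclic.

Answer: Yes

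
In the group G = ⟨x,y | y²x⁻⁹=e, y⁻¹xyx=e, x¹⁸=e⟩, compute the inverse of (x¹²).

The order of (x¹²) is 3 (smallest k with (x¹²)ᵏ = e), so (x¹²)⁻¹ = (x¹²)² = x⁶.
Check: (x¹²) · (x⁶) → (x¹²) · x⁶ = e, giving e as required.

Answer: x⁶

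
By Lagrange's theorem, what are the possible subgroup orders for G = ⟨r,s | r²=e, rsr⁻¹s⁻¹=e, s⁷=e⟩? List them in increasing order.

|G| = 14 = 2 · 7. By Lagrange's theorem the order of any subgroup divides 14; the divisors of 14 are 1, 2, 7, 14.

Answer: 1, 2, 7, 14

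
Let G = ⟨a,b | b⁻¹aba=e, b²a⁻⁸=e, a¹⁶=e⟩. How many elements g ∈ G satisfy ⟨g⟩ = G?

⟨g⟩ = G would require ord(g) = |G| = 32, but the maximum element order in G is 16 < 32. So G is not cyclic and no single element generates it: the count is 0.

Answer: 0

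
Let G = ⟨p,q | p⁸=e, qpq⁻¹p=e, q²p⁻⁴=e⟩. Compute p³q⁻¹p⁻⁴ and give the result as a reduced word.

Multiply left to right, reducing at each step:
  (p³) · q⁻¹ = p³q⁻¹
  (p³q⁻¹) · p⁻⁴ = p³q

Answer: p³q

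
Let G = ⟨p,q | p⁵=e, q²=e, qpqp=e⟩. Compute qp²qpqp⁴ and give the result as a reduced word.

Multiply left to right, reducing at each step:
  q · p² = p³q
  (p³q) · q = p³
  (p³) · p = p⁴
  (p⁴) · q = p⁴q
  (p⁴q) · p⁴ = q

Answer: q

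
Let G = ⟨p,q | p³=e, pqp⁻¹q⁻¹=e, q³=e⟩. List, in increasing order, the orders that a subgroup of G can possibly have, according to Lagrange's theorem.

|G| = 9 = 3². By Lagrange's theorem the order of any subgroup divides 9; the divisors of 9 are 1, 3, 9.

Answer: 1, 3, 9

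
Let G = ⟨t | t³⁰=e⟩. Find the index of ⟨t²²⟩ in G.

First find ord(t²²) by computing successive powers:
  (t²²)¹ = t²², (t²²)² = t¹⁴, (t²²)³ = t⁶, (t²²)⁴ = t²⁸, (t²²)⁵ = t²⁰, (t²²)⁶ = t¹², (t²²)⁷ = t⁴, (t²²)⁸ = t²⁶, (t²²)⁹ = t¹⁸, (t²²)¹⁰ = t¹⁰, (t²²)¹¹ = t², (t²²)¹² = t²⁴, (t²²)¹³ = t¹⁶, (t²²)¹⁴ = t⁸, (t²²)¹⁵ = e.
So |⟨t²²⟩| = ord(t²²) = 15. With |G| = 30, by Lagrange [G : ⟨t²²⟩] = 30/15 = 2.

Answer: 2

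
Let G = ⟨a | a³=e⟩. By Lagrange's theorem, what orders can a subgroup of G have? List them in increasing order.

|G| = 3 = 3. By Lagrange's theorem the order of any subgroup divides 3; the divisors of 3 are 1, 3.

Answer: 1, 3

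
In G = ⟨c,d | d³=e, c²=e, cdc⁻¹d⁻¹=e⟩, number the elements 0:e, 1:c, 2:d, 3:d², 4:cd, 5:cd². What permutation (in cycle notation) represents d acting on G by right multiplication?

(0 2 3)(1 4 5)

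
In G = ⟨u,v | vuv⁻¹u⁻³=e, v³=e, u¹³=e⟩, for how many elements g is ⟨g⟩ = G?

⟨g⟩ = G would require ord(g) = |G| = 39, but the maximum element order in G is 13 < 39. So G is not cyclic and no single element generates it: the count is 0.

Answer: 0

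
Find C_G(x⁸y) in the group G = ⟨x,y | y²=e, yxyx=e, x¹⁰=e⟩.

⟨x⁸y⟩ ⊆ C_G(x⁸y) since powers of x⁸y commute with x⁸y; so |C_G(x⁸y)| ≥ |⟨x⁸y⟩| = 2.
By orbit–stabilizer, |C_G(x⁸y)| = |G| / |conj. class of x⁸y| = 20 / 5 = 4.
The 4 elements commuting with x⁸y are {e, x⁵, x³y, x⁸y}.

Answer: {e, x⁵, x³y, x⁸y}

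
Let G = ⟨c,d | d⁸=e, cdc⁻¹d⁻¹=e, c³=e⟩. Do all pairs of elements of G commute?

Each pair of generators commutes: c·d = cd = d·c. Since the generators pairwise commute, every element of G commutes with every other, so G is abelian.

Answer: Yes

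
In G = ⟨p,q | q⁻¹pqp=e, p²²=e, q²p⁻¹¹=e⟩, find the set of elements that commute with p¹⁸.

⟨p¹⁸⟩ ⊆ C_G(p¹⁸) since powers of p¹⁸ commute with p¹⁸; so |C_G(p¹⁸)| ≥ |⟨p¹⁸⟩| = 11.
By orbit–stabilizer, |C_G(p¹⁸)| = |G| / |conj. class of p¹⁸| = 44 / 2 = 22.
The 22 elements commuting with p¹⁸ are {e, p, p², p³, p⁴, p⁵, p⁶, p⁷, p⁸, p⁹, p¹⁰, p¹¹, p¹², p¹³, p¹⁴, p¹⁵, p¹⁶, p¹⁷, p¹⁸, p¹⁹, p²⁰, p²¹}.

Answer: {e, p, p², p³, p⁴, p⁵, p⁶, p⁷, p⁸, p⁹, p¹⁰, p¹¹, p¹², p¹³, p¹⁴, p¹⁵, p¹⁶, p¹⁷, p¹⁸, p¹⁹, p²⁰, p²¹}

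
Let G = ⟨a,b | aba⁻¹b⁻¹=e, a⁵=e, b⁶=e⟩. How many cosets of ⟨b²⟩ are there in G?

First find ord(b²) by computing successive powers:
  (b²)¹ = b², (b²)² = b⁴, (b²)³ = e.
So |⟨b²⟩| = ord(b²) = 3. With |G| = 30, by Lagrange [G : ⟨b²⟩] = 30/3 = 10.

Answer: 10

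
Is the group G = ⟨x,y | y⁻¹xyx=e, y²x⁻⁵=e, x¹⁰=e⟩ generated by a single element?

Every cyclic group is abelian. But x·y = xy while y·x = x⁴y⁻¹, so x·y ≠ y·x and G is not abelian. Hence G is not cyclic.

Answer: No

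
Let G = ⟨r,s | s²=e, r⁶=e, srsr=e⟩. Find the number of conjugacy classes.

The conjugacy classes (representative and size) are:
  [e] (size 1), [r⁵] (size 2), [r⁴] (size 2), [r³] (size 1), [s] (size 3), [r³s] (size 3).
Class equation: 1 + 2 + 2 + 1 + 3 + 3 = 12 = |G|. So G has 6 conjugacy classes.

Answer: 6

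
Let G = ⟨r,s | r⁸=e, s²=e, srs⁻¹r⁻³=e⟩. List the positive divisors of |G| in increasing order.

|G| = 16 = 2⁴. By Lagrange's theorem the order of any subgroup divides 16; the divisors of 16 are 1, 2, 4, 8, 16.

Answer: 1, 2, 4, 8, 16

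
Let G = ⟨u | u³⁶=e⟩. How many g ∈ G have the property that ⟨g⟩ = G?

G is cyclic of order 36. An element generates G iff its order is 36, and a cyclic group of order 36 has exactly φ(36) = 12 such elements.

Answer: 12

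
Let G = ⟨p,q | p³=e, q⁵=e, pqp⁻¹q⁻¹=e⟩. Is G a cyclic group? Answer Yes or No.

|G| = 15. The element pq has order 15 (its powers give 15 distinct elements), so ⟨pq⟩ = G and G is cyclic.

Answer: Yes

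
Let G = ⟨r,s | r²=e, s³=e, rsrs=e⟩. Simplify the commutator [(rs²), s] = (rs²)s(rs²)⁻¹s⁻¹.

[(rs²), s] = (rs²)·s·(rs²)⁻¹·s⁻¹.
  (rs²) · s = r
  r · (rs²) = s²
  (s²) · (s²) = s

Answer: s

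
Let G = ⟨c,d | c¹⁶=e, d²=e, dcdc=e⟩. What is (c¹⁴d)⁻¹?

The order of (c¹⁴d) is 2 (smallest k with (c¹⁴d)ᵏ = e), so (c¹⁴d)⁻¹ = (c¹⁴d)¹ = c¹⁴d.
Check: (c¹⁴d) · (c¹⁴d) → (c¹⁴d) · c¹⁴ = d;   d · d = e, giving e as required.

Answer: c¹⁴d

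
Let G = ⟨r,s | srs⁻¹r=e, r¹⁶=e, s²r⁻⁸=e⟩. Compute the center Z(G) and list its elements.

An element z ∈ Z(G) iff z commutes with every generator.
For example r⁸ is central: (r⁸)·r = r⁹ = r·(r⁸); (r⁸)·s = s⁻¹ = s·(r⁸).
Whereas r ∉ Z(G) since r·s = rs ≠ r⁷s⁻¹ = s·r.
Checking each of the 32 elements this way gives Z(G) = {e, r⁸}, of order 2.

Answer: {e, r⁸}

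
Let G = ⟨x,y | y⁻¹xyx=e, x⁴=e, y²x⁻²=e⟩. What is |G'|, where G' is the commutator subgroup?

G' = [G, G] is generated by all commutators. The generator-pair commutators are: [x, y] = x².
The subgroup they normally generate is {e, x²}, of order 2.
Check: |G/G'| = 8/2 = 4 is the order of the abelianisation.

Answer: 2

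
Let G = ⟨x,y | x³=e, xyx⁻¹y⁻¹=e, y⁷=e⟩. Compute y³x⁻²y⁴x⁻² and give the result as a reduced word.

Multiply left to right, reducing at each step:
  (y³) · x⁻² = xy³
  (xy³) · y⁴ = x
  x · x⁻² = x²

Answer: x²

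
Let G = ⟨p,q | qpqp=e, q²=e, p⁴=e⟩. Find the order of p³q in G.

Compute successive powers until reaching e:
  (p³q)¹ = p³q, (p³q)² = e.
The smallest positive k with (p³q)ᵏ = e is 2.

Answer: 2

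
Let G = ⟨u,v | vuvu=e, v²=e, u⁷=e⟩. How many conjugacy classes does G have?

The conjugacy classes (representative and size) are:
  [e] (size 1), [u⁶] (size 2), [u⁵] (size 2), [u⁴] (size 2), [uv] (size 7).
Class equation: 1 + 2 + 2 + 2 + 7 = 14 = |G|. So G has 5 conjugacy classes.

Answer: 5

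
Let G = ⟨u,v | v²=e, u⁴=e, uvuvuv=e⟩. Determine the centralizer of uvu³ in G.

⟨uvu³⟩ ⊆ C_G(uvu³) since powers of uvu³ commute with uvu³; so |C_G(uvu³)| ≥ |⟨uvu³⟩| = 2.
By orbit–stabilizer, |C_G(uvu³)| = |G| / |conj. class of uvu³| = 24 / 6 = 4.
The 4 elements commuting with uvu³ are {e, uvu³, u³vu, vu²v}.

Answer: {e, uvu³, u³vu, vu²v}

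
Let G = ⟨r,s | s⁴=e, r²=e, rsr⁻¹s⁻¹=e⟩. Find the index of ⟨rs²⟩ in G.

First find ord(rs²) by computing successive powers:
  (rs²)¹ = rs², (rs²)² = e.
So |⟨rs²⟩| = ord(rs²) = 2. With |G| = 8, by Lagrange [G : ⟨rs²⟩] = 8/2 = 4.

Answer: 4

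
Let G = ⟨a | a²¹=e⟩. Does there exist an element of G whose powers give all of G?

|G| = 21. The element a has order 21 (its powers give 21 distinct elements), so ⟨a⟩ = G and G is cyclic.

Answer: Yes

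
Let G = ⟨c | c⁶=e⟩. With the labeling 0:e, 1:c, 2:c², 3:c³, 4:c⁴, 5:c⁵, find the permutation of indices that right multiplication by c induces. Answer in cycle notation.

(0 1 2 3 4 5)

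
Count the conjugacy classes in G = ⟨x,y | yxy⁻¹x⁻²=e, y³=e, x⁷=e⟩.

The conjugacy classes (representative and size) are:
  [e] (size 1), [x²] (size 3), [x⁵] (size 3), [y] (size 7), [y²] (size 7).
Class equation: 1 + 3 + 3 + 7 + 7 = 21 = |G|. So G has 5 conjugacy classes.

Answer: 5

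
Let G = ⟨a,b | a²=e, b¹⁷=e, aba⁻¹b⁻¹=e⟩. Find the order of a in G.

Compute successive powers until reaching e:
  a¹ = a, a² = e.
The smallest positive k with aᵏ = e is 2.

Answer: 2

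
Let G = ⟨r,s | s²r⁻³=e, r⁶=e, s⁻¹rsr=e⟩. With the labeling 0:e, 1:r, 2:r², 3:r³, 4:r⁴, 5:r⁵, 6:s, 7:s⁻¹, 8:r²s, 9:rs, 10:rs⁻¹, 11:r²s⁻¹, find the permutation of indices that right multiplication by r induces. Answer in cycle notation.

(0 1 2 3 4 5)(6 11 10 7 8 9)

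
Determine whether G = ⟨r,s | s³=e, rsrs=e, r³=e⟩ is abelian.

r·s = rs but s·r = r²s², so r·s ≠ s·r and G is not abelian.

Answer: No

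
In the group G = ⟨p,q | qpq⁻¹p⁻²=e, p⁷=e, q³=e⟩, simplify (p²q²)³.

Compute successive powers of (p²q²), reducing at each step:
  (p²q²)²: (p²q²) · p² = p³q²;   (p³q²) · q² = p³q
  (p²q²)³: (p³q) · p² = q;   q · q² = e

Answer: e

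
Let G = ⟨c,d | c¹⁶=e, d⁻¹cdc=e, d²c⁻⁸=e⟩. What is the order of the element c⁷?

Compute successive powers until reaching e:
  (c⁷)¹ = c⁷, (c⁷)² = c¹⁴, (c⁷)³ = c⁵, (c⁷)⁴ = c¹², (c⁷)⁵ = c³, (c⁷)⁶ = c¹⁰, (c⁷)⁷ = c, (c⁷)⁸ = c⁸, (c⁷)⁹ = c¹⁵, (c⁷)¹⁰ = c⁶, (c⁷)¹¹ = c¹³, (c⁷)¹² = c⁴, (c⁷)¹³ = c¹¹, (c⁷)¹⁴ = c², (c⁷)¹⁵ = c⁹, (c⁷)¹⁶ = e.
The smallest positive k with (c⁷)ᵏ = e is 16.

Answer: 16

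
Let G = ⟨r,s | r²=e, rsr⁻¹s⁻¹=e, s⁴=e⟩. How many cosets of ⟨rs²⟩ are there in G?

First find ord(rs²) by computing successive powers:
  (rs²)¹ = rs², (rs²)² = e.
So |⟨rs²⟩| = ord(rs²) = 2. With |G| = 8, by Lagrange [G : ⟨rs²⟩] = 8/2 = 4.

Answer: 4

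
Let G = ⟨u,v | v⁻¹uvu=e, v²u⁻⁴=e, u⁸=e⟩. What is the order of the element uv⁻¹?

Compute successive powers until reaching e:
  (uv⁻¹)¹ = uv⁻¹, (uv⁻¹)² = u⁴, (uv⁻¹)³ = uv, (uv⁻¹)⁴ = e.
The smallest positive k with (uv⁻¹)ᵏ = e is 4.

Answer: 4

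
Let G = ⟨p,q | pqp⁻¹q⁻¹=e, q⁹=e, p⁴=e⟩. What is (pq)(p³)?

Compute (pq) · (p³) by multiplying left to right and reducing via the relations at each step:
  (pq) · p³ = q

Answer: q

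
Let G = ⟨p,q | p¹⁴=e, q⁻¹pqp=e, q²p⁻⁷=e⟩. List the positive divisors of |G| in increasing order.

|G| = 28 = 2² · 7. By Lagrange's theorem the order of any subgroup divides 28; the divisors of 28 are 1, 2, 4, 7, 14, 28.

Answer: 1, 2, 4, 7, 14, 28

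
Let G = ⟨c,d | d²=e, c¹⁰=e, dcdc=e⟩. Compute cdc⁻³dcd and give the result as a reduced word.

Multiply left to right, reducing at each step:
  c · d = cd
  (cd) · c⁻³ = c⁴d
  (c⁴d) · d = c⁴
  (c⁴) · c = c⁵
  (c⁵) · d = c⁵d

Answer: c⁵d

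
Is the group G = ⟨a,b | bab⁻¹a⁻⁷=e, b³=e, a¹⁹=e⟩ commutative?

a·b = ab but b·a = a⁷b, so a·b ≠ b·a and G is not abelian.

Answer: No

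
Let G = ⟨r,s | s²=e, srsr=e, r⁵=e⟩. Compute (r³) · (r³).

Compute (r³) · (r³) by multiplying left to right and reducing via the relations at each step:
  (r³) · r³ = r

Answer: r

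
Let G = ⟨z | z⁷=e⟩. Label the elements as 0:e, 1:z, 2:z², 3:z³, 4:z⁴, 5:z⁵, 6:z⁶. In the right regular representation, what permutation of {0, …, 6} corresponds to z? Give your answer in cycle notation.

(0 1 2 3 4 5 6)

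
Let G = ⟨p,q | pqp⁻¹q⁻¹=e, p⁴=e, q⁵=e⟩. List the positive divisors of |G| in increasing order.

|G| = 20 = 2² · 5. By Lagrange's theorem the order of any subgroup divides 20; the divisors of 20 are 1, 2, 4, 5, 10, 20.

Answer: 1, 2, 4, 5, 10, 20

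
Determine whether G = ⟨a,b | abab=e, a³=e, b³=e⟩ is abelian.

a·b = ab but b·a = a²b², so a·b ≠ b·a and G is not abelian.

Answer: No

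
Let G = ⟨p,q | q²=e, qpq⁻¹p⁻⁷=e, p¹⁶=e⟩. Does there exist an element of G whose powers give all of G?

Every cyclic group is abelian. But p·q = pq while q·p = p⁷q, so p·q ≠ q·p and G is not abelian. Hence G is not cyclic.

Answer: No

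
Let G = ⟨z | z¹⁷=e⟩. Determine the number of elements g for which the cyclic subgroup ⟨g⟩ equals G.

G is cyclic of order 17. An element generates G iff its order is 17, and a cyclic group of order 17 has exactly φ(17) = 16 such elements.

Answer: 16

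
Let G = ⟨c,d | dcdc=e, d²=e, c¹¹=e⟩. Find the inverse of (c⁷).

The order of (c⁷) is 11 (smallest k with (c⁷)ᵏ = e), so (c⁷)⁻¹ = (c⁷)¹⁰ = c⁴.
Check: (c⁷) · (c⁴) → (c⁷) · c⁴ = e, giving e as required.

Answer: c⁴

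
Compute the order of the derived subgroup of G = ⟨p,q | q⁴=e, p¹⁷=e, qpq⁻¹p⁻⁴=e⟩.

G' = [G, G] is generated by all commutators. The generator-pair commutators are: [p, q] = p¹⁴.
The subgroup they normally generate is {e, p, p², p³, p⁴, p⁵, p⁶, p⁷, p⁸, p⁹, p¹⁰, p¹¹, p¹², p¹³, p¹⁴, p¹⁵, p¹⁶}, of order 17.
Check: |G/G'| = 68/17 = 4 is the order of the abelianisation.

Answer: 17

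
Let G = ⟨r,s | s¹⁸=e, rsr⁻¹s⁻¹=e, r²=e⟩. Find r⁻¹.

The order of r is 2 (smallest k with rᵏ = e), so r⁻¹ = r¹ = r.
Check: r · r → r · r = e, giving e as required.

Answer: r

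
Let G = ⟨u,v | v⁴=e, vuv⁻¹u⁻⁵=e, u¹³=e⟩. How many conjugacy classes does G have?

The conjugacy classes (representative and size) are:
  [e] (size 1), [u] (size 4), [u²] (size 4), [u⁹] (size 4), [u¹²v] (size 13), [u⁴v²] (size 13), [u¹²v³] (size 13).
Class equation: 1 + 4 + 4 + 4 + 13 + 13 + 13 = 52 = |G|. So G has 7 conjugacy classes.

Answer: 7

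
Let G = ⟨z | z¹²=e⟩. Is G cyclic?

|G| = 12. The element z has order 12 (its powers give 12 distinct elements), so ⟨z⟩ = G and G is cyclic.

Answer: Yes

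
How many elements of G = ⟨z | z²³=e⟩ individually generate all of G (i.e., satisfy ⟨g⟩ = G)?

G is cyclic of order 23. An element generates G iff its order is 23, and a cyclic group of order 23 has exactly φ(23) = 22 such elements.

Answer: 22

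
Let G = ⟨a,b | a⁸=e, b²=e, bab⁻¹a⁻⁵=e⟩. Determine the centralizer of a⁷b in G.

⟨a⁷b⟩ ⊆ C_G(a⁷b) since powers of a⁷b commute with a⁷b; so |C_G(a⁷b)| ≥ |⟨a⁷b⟩| = 8.
By orbit–stabilizer, |C_G(a⁷b)| = |G| / |conj. class of a⁷b| = 16 / 2 = 8.
The 8 elements commuting with a⁷b are {e, a², a⁴, a⁶, a⁵b, ab, a⁷b, a³b}.

Answer: {e, a², a⁴, a⁶, a⁵b, ab, a⁷b, a³b}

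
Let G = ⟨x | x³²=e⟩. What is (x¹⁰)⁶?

Compute successive powers of (x¹⁰), reducing at each step:
  (x¹⁰)²: (x¹⁰) · x¹⁰ = x²⁰
  (x¹⁰)³: (x²⁰) · x¹⁰ = x³⁰
  (x¹⁰)⁴: (x³⁰) · x¹⁰ = x⁸
  (x¹⁰)⁵: (x⁸) · x¹⁰ = x¹⁸
  (x¹⁰)⁶: (x¹⁸) · x¹⁰ = x²⁸

Answer: x²⁸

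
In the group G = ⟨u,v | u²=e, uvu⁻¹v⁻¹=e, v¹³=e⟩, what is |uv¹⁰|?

Compute successive powers until reaching e:
  (uv¹⁰)¹ = uv¹⁰, (uv¹⁰)² = v⁷, (uv¹⁰)³ = uv⁴, (uv¹⁰)⁴ = v, (uv¹⁰)⁵ = uv¹¹, (uv¹⁰)⁶ = v⁸, (uv¹⁰)⁷ = uv⁵, (uv¹⁰)⁸ = v², (uv¹⁰)⁹ = uv¹², (uv¹⁰)¹⁰ = v⁹, (uv¹⁰)¹¹ = uv⁶, (uv¹⁰)¹² = v³, (uv¹⁰)¹³ = u, (uv¹⁰)¹⁴ = v¹⁰, (uv¹⁰)¹⁵ = uv⁷, (uv¹⁰)¹⁶ = v⁴, (uv¹⁰)¹⁷ = uv, (uv¹⁰)¹⁸ = v¹¹, (uv¹⁰)¹⁹ = uv⁸, (uv¹⁰)²⁰ = v⁵, (uv¹⁰)²¹ = uv², (uv¹⁰)²² = v¹², (uv¹⁰)²³ = uv⁹, (uv¹⁰)²⁴ = v⁶, (uv¹⁰)²⁵ = uv³, (uv¹⁰)²⁶ = e.
The smallest positive k with (uv¹⁰)ᵏ = e is 26.

Answer: 26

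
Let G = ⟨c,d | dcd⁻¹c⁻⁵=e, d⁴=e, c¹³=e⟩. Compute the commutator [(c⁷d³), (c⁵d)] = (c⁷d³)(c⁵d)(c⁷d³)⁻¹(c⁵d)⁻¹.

[(c⁷d³), (c⁵d)] = (c⁷d³)·(c⁵d)·(c⁷d³)⁻¹·(c⁵d)⁻¹.
  (c⁷d³) · (c⁵d) = c⁸
  (c⁸) · (c⁴d) = c¹²d
  (c¹²d) · (c¹²d³) = c⁷

Answer: c⁷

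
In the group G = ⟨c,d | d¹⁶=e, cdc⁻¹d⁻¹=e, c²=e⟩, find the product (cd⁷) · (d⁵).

Compute (cd⁷) · (d⁵) by multiplying left to right and reducing via the relations at each step:
  (cd⁷) · d⁵ = cd¹²

Answer: cd¹²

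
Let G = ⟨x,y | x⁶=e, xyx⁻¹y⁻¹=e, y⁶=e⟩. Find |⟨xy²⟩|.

|⟨xy²⟩| equals the order of xy². Compute successive powers until reaching e:
  (xy²)¹ = xy², (xy²)² = x²y⁴, (xy²)³ = x³, (xy²)⁴ = x⁴y², (xy²)⁵ = x⁵y⁴, (xy²)⁶ = e.
The smallest positive k with (xy²)ᵏ = e is 6, so |⟨xy²⟩| = 6.

Answer: 6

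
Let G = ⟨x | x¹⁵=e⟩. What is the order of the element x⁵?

Compute successive powers until reaching e:
  (x⁵)¹ = x⁵, (x⁵)² = x¹⁰, (x⁵)³ = e.
The smallest positive k with (x⁵)ᵏ = e is 3.

Answer: 3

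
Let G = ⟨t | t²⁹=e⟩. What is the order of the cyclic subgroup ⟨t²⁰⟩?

|⟨t²⁰⟩| equals the order of t²⁰. Compute successive powers until reaching e:
  (t²⁰)¹ = t²⁰, (t²⁰)² = t¹¹, (t²⁰)³ = t², (t²⁰)⁴ = t²², (t²⁰)⁵ = t¹³, (t²⁰)⁶ = t⁴, (t²⁰)⁷ = t²⁴, (t²⁰)⁸ = t¹⁵, (t²⁰)⁹ = t⁶, (t²⁰)¹⁰ = t²⁶, (t²⁰)¹¹ = t¹⁷, (t²⁰)¹² = t⁸, (t²⁰)¹³ = t²⁸, (t²⁰)¹⁴ = t¹⁹, (t²⁰)¹⁵ = t¹⁰, (t²⁰)¹⁶ = t, (t²⁰)¹⁷ = t²¹, (t²⁰)¹⁸ = t¹², (t²⁰)¹⁹ = t³, (t²⁰)²⁰ = t²³, (t²⁰)²¹ = t¹⁴, (t²⁰)²² = t⁵, (t²⁰)²³ = t²⁵, (t²⁰)²⁴ = t¹⁶, (t²⁰)²⁵ = t⁷, (t²⁰)²⁶ = t²⁷, (t²⁰)²⁷ = t¹⁸, (t²⁰)²⁸ = t⁹, (t²⁰)²⁹ = e.
The smallest positive k with (t²⁰)ᵏ = e is 29, so |⟨t²⁰⟩| = 29.

Answer: 29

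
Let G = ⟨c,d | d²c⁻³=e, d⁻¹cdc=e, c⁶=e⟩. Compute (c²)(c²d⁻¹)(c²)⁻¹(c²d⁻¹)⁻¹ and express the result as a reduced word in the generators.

[(c²), (c²d⁻¹)] = (c²)·(c²d⁻¹)·(c²)⁻¹·(c²d⁻¹)⁻¹.
  (c²) · (c²d⁻¹) = cd
  (cd) · (c⁴) = d⁻¹
  (d⁻¹) · (c²d) = c⁴

Answer: c⁴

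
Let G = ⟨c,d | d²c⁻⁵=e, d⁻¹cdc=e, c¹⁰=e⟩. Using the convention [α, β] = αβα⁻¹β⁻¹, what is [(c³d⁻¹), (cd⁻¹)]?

[(c³d⁻¹), (cd⁻¹)] = (c³d⁻¹)·(cd⁻¹)·(c³d⁻¹)⁻¹·(cd⁻¹)⁻¹.
  (c³d⁻¹) · (cd⁻¹) = c⁷
  (c⁷) · (c³d) = d
  d · (cd) = c⁴

Answer: c⁴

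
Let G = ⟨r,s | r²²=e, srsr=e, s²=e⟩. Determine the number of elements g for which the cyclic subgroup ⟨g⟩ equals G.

⟨g⟩ = G would require ord(g) = |G| = 44, but the maximum element order in G is 22 < 44. So G is not cyclic and no single element generates it: the count is 0.

Answer: 0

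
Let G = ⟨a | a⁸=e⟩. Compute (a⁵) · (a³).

Compute (a⁵) · (a³) by multiplying left to right and reducing via the relations at each step:
  (a⁵) · a³ = e

Answer: e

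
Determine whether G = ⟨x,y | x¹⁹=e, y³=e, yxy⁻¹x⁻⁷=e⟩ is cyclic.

Every cyclic group is abelian. But x·y = xy while y·x = x⁷y, so x·y ≠ y·x and G is not abelian. Hence G is not cyclic.

Answer: No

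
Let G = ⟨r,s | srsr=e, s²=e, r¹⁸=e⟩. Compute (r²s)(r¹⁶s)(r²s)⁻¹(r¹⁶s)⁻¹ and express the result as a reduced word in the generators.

[(r²s), (r¹⁶s)] = (r²s)·(r¹⁶s)·(r²s)⁻¹·(r¹⁶s)⁻¹.
  (r²s) · (r¹⁶s) = r⁴
  (r⁴) · (r²s) = r⁶s
  (r⁶s) · (r¹⁶s) = r⁸

Answer: r⁸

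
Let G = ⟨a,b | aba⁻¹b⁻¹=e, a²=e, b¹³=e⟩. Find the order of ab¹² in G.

Compute successive powers until reaching e:
  (ab¹²)¹ = ab¹², (ab¹²)² = b¹¹, (ab¹²)³ = ab¹⁰, (ab¹²)⁴ = b⁹, (ab¹²)⁵ = ab⁸, (ab¹²)⁶ = b⁷, (ab¹²)⁷ = ab⁶, (ab¹²)⁸ = b⁵, (ab¹²)⁹ = ab⁴, (ab¹²)¹⁰ = b³, (ab¹²)¹¹ = ab², (ab¹²)¹² = b, (ab¹²)¹³ = a, (ab¹²)¹⁴ = b¹², (ab¹²)¹⁵ = ab¹¹, (ab¹²)¹⁶ = b¹⁰, (ab¹²)¹⁷ = ab⁹, (ab¹²)¹⁸ = b⁸, (ab¹²)¹⁹ = ab⁷, (ab¹²)²⁰ = b⁶, (ab¹²)²¹ = ab⁵, (ab¹²)²² = b⁴, (ab¹²)²³ = ab³, (ab¹²)²⁴ = b², (ab¹²)²⁵ = ab, (ab¹²)²⁶ = e.
The smallest positive k with (ab¹²)ᵏ = e is 26.

Answer: 26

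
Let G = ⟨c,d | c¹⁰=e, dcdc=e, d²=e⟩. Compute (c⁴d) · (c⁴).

Compute (c⁴d) · (c⁴) by multiplying left to right and reducing via the relations at each step:
  (c⁴d) · c⁴ = d

Answer: d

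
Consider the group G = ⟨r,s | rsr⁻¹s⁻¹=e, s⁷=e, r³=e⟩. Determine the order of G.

Enumerate words in the generators, reducing via the relations: the distinct elements are
  {e, r, s, rs, r², s², s³, s⁴, s⁵, s⁶, rs², rs³, rs⁴, rs⁵, rs⁶, r²s, r²s², r²s³, r²s⁴, r²s⁵, r²s⁶}.
No further products give new elements, so |G| = 21.

Answer: 21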